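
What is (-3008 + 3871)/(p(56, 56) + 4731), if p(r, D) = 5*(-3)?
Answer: 863/4716 ≈ 0.18299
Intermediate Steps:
p(r, D) = -15
(-3008 + 3871)/(p(56, 56) + 4731) = (-3008 + 3871)/(-15 + 4731) = 863/4716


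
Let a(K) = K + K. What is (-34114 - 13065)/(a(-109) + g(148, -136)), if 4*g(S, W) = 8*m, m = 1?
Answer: 47179/216 ≈ 218.42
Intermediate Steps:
g(S, W) = 2 (g(S, W) = (8*1)/4 = (1/4)*8 = 2)
a(K) = 2*K
(-34114 - 13065)/(a(-109) + g(148, -136)) = (-34114 - 13065)/(2*(-109) + 2) = -47179/(-218 + 2) = -47179/(-216) = -47179*(-1/216) = 47179/216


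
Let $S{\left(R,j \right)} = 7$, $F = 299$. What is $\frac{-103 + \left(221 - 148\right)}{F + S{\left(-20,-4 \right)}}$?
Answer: $- \frac{5}{51} \approx -0.098039$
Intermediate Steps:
$\frac{-103 + \left(221 - 148\right)}{F + S{\left(-20,-4 \right)}} = \frac{-103 + \left(221 - 148\right)}{299 + 7} = \frac{-103 + 73}{306} = \left(-30\right) \frac{1}{306} = - \frac{5}{51}$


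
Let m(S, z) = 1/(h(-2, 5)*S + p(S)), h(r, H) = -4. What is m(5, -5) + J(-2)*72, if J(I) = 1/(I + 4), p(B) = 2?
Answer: 647/18 ≈ 35.944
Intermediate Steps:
m(S, z) = 1/(2 - 4*S) (m(S, z) = 1/(-4*S + 2) = 1/(2 - 4*S))
J(I) = 1/(4 + I)
m(5, -5) + J(-2)*72 = 1/(2*(1 - 2*5)) + 72/(4 - 2) = 1/(2*(1 - 10)) + 72/2 = (½)/(-9) + (½)*72 = (½)*(-⅑) + 36 = -1/18 + 36 = 647/18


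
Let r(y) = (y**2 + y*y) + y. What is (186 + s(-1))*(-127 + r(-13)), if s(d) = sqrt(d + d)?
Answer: 36828 + 198*I*sqrt(2) ≈ 36828.0 + 280.01*I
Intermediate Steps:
s(d) = sqrt(2)*sqrt(d) (s(d) = sqrt(2*d) = sqrt(2)*sqrt(d))
r(y) = y + 2*y**2 (r(y) = (y**2 + y**2) + y = 2*y**2 + y = y + 2*y**2)
(186 + s(-1))*(-127 + r(-13)) = (186 + sqrt(2)*sqrt(-1))*(-127 - 13*(1 + 2*(-13))) = (186 + sqrt(2)*I)*(-127 - 13*(1 - 26)) = (186 + I*sqrt(2))*(-127 - 13*(-25)) = (186 + I*sqrt(2))*(-127 + 325) = (186 + I*sqrt(2))*198 = 36828 + 198*I*sqrt(2)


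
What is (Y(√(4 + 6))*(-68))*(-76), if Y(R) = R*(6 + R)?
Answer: 51680 + 31008*√10 ≈ 1.4974e+5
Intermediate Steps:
(Y(√(4 + 6))*(-68))*(-76) = ((√(4 + 6)*(6 + √(4 + 6)))*(-68))*(-76) = ((√10*(6 + √10))*(-68))*(-76) = -68*√10*(6 + √10)*(-76) = 5168*√10*(6 + √10)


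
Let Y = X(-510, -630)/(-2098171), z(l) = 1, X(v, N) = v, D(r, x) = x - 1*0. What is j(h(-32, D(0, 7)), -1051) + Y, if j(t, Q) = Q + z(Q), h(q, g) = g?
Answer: -2203079040/2098171 ≈ -1050.0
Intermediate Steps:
D(r, x) = x (D(r, x) = x + 0 = x)
j(t, Q) = 1 + Q (j(t, Q) = Q + 1 = 1 + Q)
Y = 510/2098171 (Y = -510/(-2098171) = -510*(-1/2098171) = 510/2098171 ≈ 0.00024307)
j(h(-32, D(0, 7)), -1051) + Y = (1 - 1051) + 510/2098171 = -1050 + 510/2098171 = -2203079040/2098171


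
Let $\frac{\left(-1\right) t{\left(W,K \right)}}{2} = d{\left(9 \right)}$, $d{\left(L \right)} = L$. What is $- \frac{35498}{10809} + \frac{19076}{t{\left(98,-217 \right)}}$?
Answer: $- \frac{3830212}{3603} \approx -1063.1$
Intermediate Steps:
$t{\left(W,K \right)} = -18$ ($t{\left(W,K \right)} = \left(-2\right) 9 = -18$)
$- \frac{35498}{10809} + \frac{19076}{t{\left(98,-217 \right)}} = - \frac{35498}{10809} + \frac{19076}{-18} = \left(-35498\right) \frac{1}{10809} + 19076 \left(- \frac{1}{18}\right) = - \frac{35498}{10809} - \frac{9538}{9} = - \frac{3830212}{3603}$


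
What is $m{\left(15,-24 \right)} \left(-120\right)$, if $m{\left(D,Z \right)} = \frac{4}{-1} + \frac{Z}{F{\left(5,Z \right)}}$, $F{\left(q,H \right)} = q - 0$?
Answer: $1056$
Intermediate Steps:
$F{\left(q,H \right)} = q$ ($F{\left(q,H \right)} = q + 0 = q$)
$m{\left(D,Z \right)} = -4 + \frac{Z}{5}$ ($m{\left(D,Z \right)} = \frac{4}{-1} + \frac{Z}{5} = 4 \left(-1\right) + Z \frac{1}{5} = -4 + \frac{Z}{5}$)
$m{\left(15,-24 \right)} \left(-120\right) = \left(-4 + \frac{1}{5} \left(-24\right)\right) \left(-120\right) = \left(-4 - \frac{24}{5}\right) \left(-120\right) = \left(- \frac{44}{5}\right) \left(-120\right) = 1056$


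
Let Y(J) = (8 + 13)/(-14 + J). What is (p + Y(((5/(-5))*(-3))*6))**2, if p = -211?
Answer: 677329/16 ≈ 42333.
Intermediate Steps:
Y(J) = 21/(-14 + J)
(p + Y(((5/(-5))*(-3))*6))**2 = (-211 + 21/(-14 + ((5/(-5))*(-3))*6))**2 = (-211 + 21/(-14 + ((5*(-1/5))*(-3))*6))**2 = (-211 + 21/(-14 - 1*(-3)*6))**2 = (-211 + 21/(-14 + 3*6))**2 = (-211 + 21/(-14 + 18))**2 = (-211 + 21/4)**2 = (-823/4)**2 = 677329/16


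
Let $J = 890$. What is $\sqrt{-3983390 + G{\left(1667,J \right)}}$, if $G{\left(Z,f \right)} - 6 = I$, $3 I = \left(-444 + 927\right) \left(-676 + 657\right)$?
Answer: $i \sqrt{3986443} \approx 1996.6 i$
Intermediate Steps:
$I = -3059$ ($I = \frac{\left(-444 + 927\right) \left(-676 + 657\right)}{3} = \frac{483 \left(-19\right)}{3} = \frac{1}{3} \left(-9177\right) = -3059$)
$G{\left(Z,f \right)} = -3053$ ($G{\left(Z,f \right)} = 6 - 3059 = -3053$)
$\sqrt{-3983390 + G{\left(1667,J \right)}} = \sqrt{-3983390 - 3053} = \sqrt{-3986443} = i \sqrt{3986443}$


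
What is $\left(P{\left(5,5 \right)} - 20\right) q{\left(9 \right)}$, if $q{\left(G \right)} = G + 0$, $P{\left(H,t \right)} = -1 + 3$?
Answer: $-162$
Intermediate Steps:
$P{\left(H,t \right)} = 2$
$q{\left(G \right)} = G$
$\left(P{\left(5,5 \right)} - 20\right) q{\left(9 \right)} = \left(2 - 20\right) 9 = \left(-18\right) 9 = -162$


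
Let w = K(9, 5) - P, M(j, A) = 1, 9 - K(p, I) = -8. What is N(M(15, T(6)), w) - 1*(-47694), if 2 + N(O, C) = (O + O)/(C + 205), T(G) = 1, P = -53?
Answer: 13115302/275 ≈ 47692.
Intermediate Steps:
K(p, I) = 17 (K(p, I) = 9 - 1*(-8) = 9 + 8 = 17)
w = 70 (w = 17 - 1*(-53) = 17 + 53 = 70)
N(O, C) = -2 + 2*O/(205 + C) (N(O, C) = -2 + (O + O)/(C + 205) = -2 + (2*O)/(205 + C) = -2 + 2*O/(205 + C))
N(M(15, T(6)), w) - 1*(-47694) = 2*(-205 + 1 - 1*70)/(205 + 70) - 1*(-47694) = 2*(-205 + 1 - 70)/275 + 47694 = 2*(1/275)*(-274) + 47694 = -548/275 + 47694 = 13115302/275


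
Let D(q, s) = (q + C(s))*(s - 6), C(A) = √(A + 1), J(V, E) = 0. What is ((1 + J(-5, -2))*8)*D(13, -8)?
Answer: -1456 - 112*I*√7 ≈ -1456.0 - 296.32*I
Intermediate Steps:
C(A) = √(1 + A)
D(q, s) = (-6 + s)*(q + √(1 + s)) (D(q, s) = (q + √(1 + s))*(s - 6) = (q + √(1 + s))*(-6 + s) = (-6 + s)*(q + √(1 + s)))
((1 + J(-5, -2))*8)*D(13, -8) = ((1 + 0)*8)*(-6*13 - 6*√(1 - 8) + 13*(-8) - 8*√(1 - 8)) = (1*8)*(-78 - 6*I*√7 - 104 - 8*I*√7) = 8*(-78 - 6*I*√7 - 104 - 8*I*√7) = 8*(-182 - 14*I*√7) = -1456 - 112*I*√7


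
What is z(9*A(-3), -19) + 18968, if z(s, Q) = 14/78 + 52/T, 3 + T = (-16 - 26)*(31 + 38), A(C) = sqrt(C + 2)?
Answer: 238448759/12571 ≈ 18968.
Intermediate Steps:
A(C) = sqrt(2 + C)
T = -2901 (T = -3 + (-16 - 26)*(31 + 38) = -3 - 42*69 = -3 - 2898 = -2901)
z(s, Q) = 2031/12571 (z(s, Q) = 14/78 + 52/(-2901) = 14*(1/78) + 52*(-1/2901) = 7/39 - 52/2901 = 2031/12571)
z(9*A(-3), -19) + 18968 = 2031/12571 + 18968 = 238448759/12571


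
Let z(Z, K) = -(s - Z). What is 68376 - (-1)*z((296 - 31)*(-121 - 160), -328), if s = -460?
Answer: -5629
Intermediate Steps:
z(Z, K) = 460 + Z (z(Z, K) = -(-460 - Z) = 460 + Z)
68376 - (-1)*z((296 - 31)*(-121 - 160), -328) = 68376 - (-1)*(460 + (296 - 31)*(-121 - 160)) = 68376 - (-1)*(460 + 265*(-281)) = 68376 - (-1)*(460 - 74465) = 68376 - (-1)*(-74005) = 68376 - 1*74005 = 68376 - 74005 = -5629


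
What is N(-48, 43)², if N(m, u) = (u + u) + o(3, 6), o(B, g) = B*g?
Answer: 10816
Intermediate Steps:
N(m, u) = 18 + 2*u (N(m, u) = (u + u) + 3*6 = 2*u + 18 = 18 + 2*u)
N(-48, 43)² = (18 + 2*43)² = (18 + 86)² = 104² = 10816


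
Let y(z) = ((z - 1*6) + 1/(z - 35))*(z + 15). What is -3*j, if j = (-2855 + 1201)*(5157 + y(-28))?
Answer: 583448500/21 ≈ 2.7783e+7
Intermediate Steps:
y(z) = (15 + z)*(-6 + z + 1/(-35 + z)) (y(z) = ((z - 6) + 1/(-35 + z))*(15 + z) = ((-6 + z) + 1/(-35 + z))*(15 + z) = (-6 + z + 1/(-35 + z))*(15 + z) = (15 + z)*(-6 + z + 1/(-35 + z)))
j = -583448500/63 (j = (-2855 + 1201)*(5157 + (3165 + (-28)³ - 404*(-28) - 26*(-28)²)/(-35 - 28)) = -1654*(5157 + (3165 - 21952 + 11312 - 26*784)/(-63)) = -1654*(5157 - (3165 - 21952 + 11312 - 20384)/63) = -1654*(5157 - 1/63*(-27859)) = -1654*(5157 + 27859/63) = -1654*352750/63 = -583448500/63 ≈ -9.2611e+6)
-3*j = -3*(-583448500/63) = 583448500/21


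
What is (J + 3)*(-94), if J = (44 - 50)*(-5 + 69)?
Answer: 35814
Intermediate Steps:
J = -384 (J = -6*64 = -384)
(J + 3)*(-94) = (-384 + 3)*(-94) = -381*(-94) = 35814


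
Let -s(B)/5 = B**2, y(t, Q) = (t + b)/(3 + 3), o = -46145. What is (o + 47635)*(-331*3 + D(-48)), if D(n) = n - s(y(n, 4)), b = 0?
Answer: -1074290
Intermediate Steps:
y(t, Q) = t/6 (y(t, Q) = (t + 0)/(3 + 3) = t/6)
s(B) = -5*B**2
D(n) = n + 5*n**2/36 (D(n) = n - (-5)*(n/6)**2 = n - (-5)*n**2/36 = n + 5*n**2/36)
(o + 47635)*(-331*3 + D(-48)) = (-46145 + 47635)*(-331*3 + (1/36)*(-48)*(36 + 5*(-48))) = 1490*(-993 + (1/36)*(-48)*(36 - 240)) = 1490*(-993 + (1/36)*(-48)*(-204)) = 1490*(-993 + 272) = 1490*(-721) = -1074290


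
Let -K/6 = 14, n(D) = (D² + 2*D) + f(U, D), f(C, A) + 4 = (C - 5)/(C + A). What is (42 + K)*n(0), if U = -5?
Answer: 84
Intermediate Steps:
f(C, A) = -4 + (-5 + C)/(A + C) (f(C, A) = -4 + (C - 5)/(C + A) = -4 + (-5 + C)/(A + C))
n(D) = D² + 2*D + (10 - 4*D)/(-5 + D) (n(D) = (D² + 2*D) + (-5 - 4*D - 3*(-5))/(D - 5) = (D² + 2*D) + (-5 - 4*D + 15)/(-5 + D) = (D² + 2*D) + (10 - 4*D)/(-5 + D) = D² + 2*D + (10 - 4*D)/(-5 + D))
K = -84 (K = -6*14 = -84)
(42 + K)*n(0) = (42 - 84)*((10 - 4*0 + 0*(-5 + 0)*(2 + 0))/(-5 + 0)) = -42*(10 + 0 + 0*(-5)*2)/(-5) = -(-42)*(10 + 0 + 0)/5 = -(-42)*10/5 = -42*(-2) = 84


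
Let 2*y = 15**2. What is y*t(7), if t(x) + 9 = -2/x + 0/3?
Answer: -14625/14 ≈ -1044.6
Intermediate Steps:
t(x) = -9 - 2/x (t(x) = -9 + (-2/x + 0/3) = -9 + (-2/x + 0*(1/3)) = -9 + (-2/x + 0) = -9 - 2/x)
y = 225/2 (y = (1/2)*15**2 = (1/2)*225 = 225/2 ≈ 112.50)
y*t(7) = 225*(-9 - 2/7)/2 = (225/2)*(-65/7) = -14625/14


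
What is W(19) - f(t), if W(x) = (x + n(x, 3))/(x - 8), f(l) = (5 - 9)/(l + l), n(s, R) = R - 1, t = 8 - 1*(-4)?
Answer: 137/66 ≈ 2.0758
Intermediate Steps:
t = 12 (t = 8 + 4 = 12)
n(s, R) = -1 + R
f(l) = -2/l (f(l) = -4*1/(2*l) = -2/l)
W(x) = (2 + x)/(-8 + x) (W(x) = (x + (-1 + 3))/(x - 8) = (x + 2)/(-8 + x) = (2 + x)/(-8 + x))
W(19) - f(t) = (2 + 19)/(-8 + 19) - (-2)/12 = 21/11 - (-2)/12 = (1/11)*21 - 1*(-⅙) = 21/11 + ⅙ = 137/66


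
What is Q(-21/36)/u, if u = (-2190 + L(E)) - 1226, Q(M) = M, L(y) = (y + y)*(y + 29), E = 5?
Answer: 7/36912 ≈ 0.00018964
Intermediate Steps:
L(y) = 2*y*(29 + y) (L(y) = (2*y)*(29 + y) = 2*y*(29 + y))
u = -3076 (u = (-2190 + 2*5*(29 + 5)) - 1226 = (-2190 + 2*5*34) - 1226 = (-2190 + 340) - 1226 = -1850 - 1226 = -3076)
Q(-21/36)/u = -21/36/(-3076) = -21*1/36*(-1/3076) = -7/12*(-1/3076) = 7/36912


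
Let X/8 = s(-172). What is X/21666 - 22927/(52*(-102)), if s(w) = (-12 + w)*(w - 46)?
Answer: 15933107/832728 ≈ 19.134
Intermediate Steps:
s(w) = (-46 + w)*(-12 + w) (s(w) = (-12 + w)*(-46 + w) = (-46 + w)*(-12 + w))
X = 320896 (X = 8*(552 + (-172)² - 58*(-172)) = 8*(552 + 29584 + 9976) = 8*40112 = 320896)
X/21666 - 22927/(52*(-102)) = 320896/21666 - 22927/(52*(-102)) = 320896*(1/21666) - 22927/(-5304) = 6976/471 - 22927*(-1/5304) = 6976/471 + 22927/5304 = 15933107/832728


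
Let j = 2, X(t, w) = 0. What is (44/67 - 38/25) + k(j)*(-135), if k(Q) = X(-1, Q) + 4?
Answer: -905946/1675 ≈ -540.86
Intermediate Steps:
k(Q) = 4 (k(Q) = 0 + 4 = 4)
(44/67 - 38/25) + k(j)*(-135) = (44/67 - 38/25) + 4*(-135) = (44*(1/67) - 38*1/25) - 540 = (44/67 - 38/25) - 540 = -1446/1675 - 540 = -905946/1675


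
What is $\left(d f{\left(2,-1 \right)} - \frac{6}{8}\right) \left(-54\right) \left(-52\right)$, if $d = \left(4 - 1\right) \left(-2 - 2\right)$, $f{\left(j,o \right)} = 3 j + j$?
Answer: $-271674$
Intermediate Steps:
$f{\left(j,o \right)} = 4 j$
$d = -12$ ($d = 3 \left(-4\right) = -12$)
$\left(d f{\left(2,-1 \right)} - \frac{6}{8}\right) \left(-54\right) \left(-52\right) = \left(- 12 \cdot 4 \cdot 2 - \frac{6}{8}\right) \left(-54\right) \left(-52\right) = \left(\left(-12\right) 8 - \frac{3}{4}\right) \left(-54\right) \left(-52\right) = \left(-96 - \frac{3}{4}\right) \left(-54\right) \left(-52\right) = \left(- \frac{387}{4}\right) \left(-54\right) \left(-52\right) = \frac{10449}{2} \left(-52\right) = -271674$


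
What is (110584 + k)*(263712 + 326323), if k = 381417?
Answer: 290297810035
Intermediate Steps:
(110584 + k)*(263712 + 326323) = (110584 + 381417)*(263712 + 326323) = 492001*590035 = 290297810035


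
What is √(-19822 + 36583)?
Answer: √16761 ≈ 129.46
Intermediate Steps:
√(-19822 + 36583) = √16761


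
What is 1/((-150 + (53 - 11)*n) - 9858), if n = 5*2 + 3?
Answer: -1/9462 ≈ -0.00010569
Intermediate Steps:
n = 13 (n = 10 + 3 = 13)
1/((-150 + (53 - 11)*n) - 9858) = 1/((-150 + (53 - 11)*13) - 9858) = 1/((-150 + 42*13) - 9858) = 1/((-150 + 546) - 9858) = 1/(396 - 9858) = 1/(-9462) = -1/9462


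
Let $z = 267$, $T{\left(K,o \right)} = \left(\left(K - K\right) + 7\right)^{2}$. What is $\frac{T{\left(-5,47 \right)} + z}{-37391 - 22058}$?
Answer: $- \frac{316}{59449} \approx -0.0053155$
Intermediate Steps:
$T{\left(K,o \right)} = 49$ ($T{\left(K,o \right)} = \left(0 + 7\right)^{2} = 7^{2} = 49$)
$\frac{T{\left(-5,47 \right)} + z}{-37391 - 22058} = \frac{49 + 267}{-37391 - 22058} = \frac{316}{-59449} = 316 \left(- \frac{1}{59449}\right) = - \frac{316}{59449}$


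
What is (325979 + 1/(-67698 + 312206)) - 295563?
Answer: 7436955329/244508 ≈ 30416.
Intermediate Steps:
(325979 + 1/(-67698 + 312206)) - 295563 = (325979 + 1/244508) - 295563 = 79704473333/244508 - 295563 = 7436955329/244508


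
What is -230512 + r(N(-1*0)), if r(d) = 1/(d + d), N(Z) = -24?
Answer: -11064577/48 ≈ -2.3051e+5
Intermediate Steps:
r(d) = 1/(2*d)
-230512 + r(N(-1*0)) = -230512 + (1/2)/(-24) = -230512 + (1/2)*(-1/24) = -230512 - 1/48 = -11064577/48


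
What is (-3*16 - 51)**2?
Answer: 9801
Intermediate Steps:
(-3*16 - 51)**2 = (-48 - 51)**2 = (-99)**2 = 9801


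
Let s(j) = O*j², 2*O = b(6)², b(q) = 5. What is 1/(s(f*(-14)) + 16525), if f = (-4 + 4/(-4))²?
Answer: 1/1547775 ≈ 6.4609e-7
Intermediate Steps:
f = 25 (f = (-4 + 4*(-¼))² = (-4 - 1)² = (-5)² = 25)
O = 25/2 (O = (½)*5² = (½)*25 = 25/2 ≈ 12.500)
s(j) = 25*j²/2
1/(s(f*(-14)) + 16525) = 1/(25*(25*(-14))²/2 + 16525) = 1/((25/2)*(-350)² + 16525) = 1/((25/2)*122500 + 16525) = 1/(1531250 + 16525) = 1/1547775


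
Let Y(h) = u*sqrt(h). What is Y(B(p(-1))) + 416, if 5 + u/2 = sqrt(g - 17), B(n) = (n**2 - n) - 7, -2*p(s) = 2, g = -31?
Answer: 416 - 8*sqrt(15) - 10*I*sqrt(5) ≈ 385.02 - 22.361*I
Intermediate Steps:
p(s) = -1 (p(s) = -1/2*2 = -1)
B(n) = -7 + n**2 - n
u = -10 + 8*I*sqrt(3) (u = -10 + 2*sqrt(-31 - 17) = -10 + 2*sqrt(-48) = -10 + 2*(4*I*sqrt(3)) = -10 + 8*I*sqrt(3) ≈ -10.0 + 13.856*I)
Y(h) = sqrt(h)*(-10 + 8*I*sqrt(3)) (Y(h) = (-10 + 8*I*sqrt(3))*sqrt(h) = sqrt(h)*(-10 + 8*I*sqrt(3)))
Y(B(p(-1))) + 416 = sqrt(-7 + (-1)**2 - 1*(-1))*(-10 + 8*I*sqrt(3)) + 416 = sqrt(-7 + 1 + 1)*(-10 + 8*I*sqrt(3)) + 416 = sqrt(-5)*(-10 + 8*I*sqrt(3)) + 416 = (I*sqrt(5))*(-10 + 8*I*sqrt(3)) + 416 = I*sqrt(5)*(-10 + 8*I*sqrt(3)) + 416 = 416 + I*sqrt(5)*(-10 + 8*I*sqrt(3))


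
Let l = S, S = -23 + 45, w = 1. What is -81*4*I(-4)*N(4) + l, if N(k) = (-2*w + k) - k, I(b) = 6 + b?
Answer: 1318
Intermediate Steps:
S = 22
l = 22
N(k) = -2 (N(k) = (-2*1 + k) - k = (-2 + k) - k = -2)
-81*4*I(-4)*N(4) + l = -81*4*(6 - 4)*(-2) + 22 = -81*4*2*(-2) + 22 = -648*(-2) + 22 = -81*(-16) + 22 = 1296 + 22 = 1318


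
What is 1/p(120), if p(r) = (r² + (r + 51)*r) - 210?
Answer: 1/34710 ≈ 2.8810e-5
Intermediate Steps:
p(r) = -210 + r² + r*(51 + r) (p(r) = (r² + (51 + r)*r) - 210 = (r² + r*(51 + r)) - 210 = -210 + r² + r*(51 + r))
1/p(120) = 1/(-210 + 2*120² + 51*120) = 1/(-210 + 2*14400 + 6120) = 1/(-210 + 28800 + 6120) = 1/34710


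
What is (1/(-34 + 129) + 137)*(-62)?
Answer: -806992/95 ≈ -8494.7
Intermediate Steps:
(1/(-34 + 129) + 137)*(-62) = (1/95 + 137)*(-62) = (13016/95)*(-62) = -806992/95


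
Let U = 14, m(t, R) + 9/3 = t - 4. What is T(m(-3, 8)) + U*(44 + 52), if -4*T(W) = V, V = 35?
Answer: 5341/4 ≈ 1335.3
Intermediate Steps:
m(t, R) = -7 + t (m(t, R) = -3 + (t - 4) = -3 + (-4 + t) = -7 + t)
T(W) = -35/4 (T(W) = -1/4*35 = -35/4)
T(m(-3, 8)) + U*(44 + 52) = -35/4 + 14*(44 + 52) = -35/4 + 14*96 = -35/4 + 1344 = 5341/4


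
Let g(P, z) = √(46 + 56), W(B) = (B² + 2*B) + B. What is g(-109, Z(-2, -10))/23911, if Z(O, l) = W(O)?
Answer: √102/23911 ≈ 0.00042238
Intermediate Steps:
W(B) = B² + 3*B
Z(O, l) = O*(3 + O)
g(P, z) = √102
g(-109, Z(-2, -10))/23911 = √102/23911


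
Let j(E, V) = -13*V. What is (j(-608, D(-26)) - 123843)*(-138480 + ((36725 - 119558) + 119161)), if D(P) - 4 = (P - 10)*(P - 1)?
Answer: 13946914712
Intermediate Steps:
D(P) = 4 + (-1 + P)*(-10 + P) (D(P) = 4 + (P - 10)*(P - 1) = 4 + (-10 + P)*(-1 + P) = 4 + (-1 + P)*(-10 + P))
(j(-608, D(-26)) - 123843)*(-138480 + ((36725 - 119558) + 119161)) = (-13*(14 + (-26)**2 - 11*(-26)) - 123843)*(-138480 + ((36725 - 119558) + 119161)) = (-13*(14 + 676 + 286) - 123843)*(-138480 + (-82833 + 119161)) = (-13*976 - 123843)*(-138480 + 36328) = (-12688 - 123843)*(-102152) = -136531*(-102152) = 13946914712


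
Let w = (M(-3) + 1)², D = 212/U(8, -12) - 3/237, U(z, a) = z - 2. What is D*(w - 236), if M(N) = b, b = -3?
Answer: -1942072/237 ≈ -8194.4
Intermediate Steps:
U(z, a) = -2 + z
M(N) = -3
D = 8371/237 (D = 212/(-2 + 8) - 3/237 = 212/6 - 3*1/237 = 212*(⅙) - 1/79 = 106/3 - 1/79 = 8371/237 ≈ 35.321)
w = 4 (w = (-3 + 1)² = (-2)² = 4)
D*(w - 236) = 8371*(4 - 236)/237 = (8371/237)*(-232) = -1942072/237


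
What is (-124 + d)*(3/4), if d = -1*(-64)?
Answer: -45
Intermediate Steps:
d = 64
(-124 + d)*(3/4) = (-124 + 64)*(3/4) = -180/4 = -60*3/4 = -45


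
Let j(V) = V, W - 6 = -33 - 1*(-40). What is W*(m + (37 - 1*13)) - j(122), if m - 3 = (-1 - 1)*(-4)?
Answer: 333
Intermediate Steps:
m = 11 (m = 3 + (-1 - 1)*(-4) = 3 - 2*(-4) = 3 + 8 = 11)
W = 13 (W = 6 + (-33 - 1*(-40)) = 6 + (-33 + 40) = 6 + 7 = 13)
W*(m + (37 - 1*13)) - j(122) = 13*(11 + (37 - 1*13)) - 1*122 = 13*(11 + (37 - 13)) - 122 = 13*(11 + 24) - 122 = 13*35 - 122 = 455 - 122 = 333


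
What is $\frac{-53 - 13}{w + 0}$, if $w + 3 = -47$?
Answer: $\frac{33}{25} \approx 1.32$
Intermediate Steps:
$w = -50$ ($w = -3 - 47 = -50$)
$\frac{-53 - 13}{w + 0} = \frac{-53 - 13}{-50 + 0} = \frac{-53 + \left(-47 + 34\right)}{-50} = - \frac{-53 - 13}{50} = \left(- \frac{1}{50}\right) \left(-66\right) = \frac{33}{25}$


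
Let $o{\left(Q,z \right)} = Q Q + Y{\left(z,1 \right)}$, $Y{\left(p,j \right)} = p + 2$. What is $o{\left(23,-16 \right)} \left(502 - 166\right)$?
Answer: $173040$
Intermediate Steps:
$Y{\left(p,j \right)} = 2 + p$
$o{\left(Q,z \right)} = 2 + z + Q^{2}$ ($o{\left(Q,z \right)} = Q Q + \left(2 + z\right) = Q^{2} + \left(2 + z\right) = 2 + z + Q^{2}$)
$o{\left(23,-16 \right)} \left(502 - 166\right) = \left(2 - 16 + 23^{2}\right) \left(502 - 166\right) = \left(2 - 16 + 529\right) 336 = 515 \cdot 336 = 173040$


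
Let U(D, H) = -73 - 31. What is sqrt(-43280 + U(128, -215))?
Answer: 2*I*sqrt(10846) ≈ 208.29*I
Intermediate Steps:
U(D, H) = -104
sqrt(-43280 + U(128, -215)) = sqrt(-43280 - 104) = sqrt(-43384) = 2*I*sqrt(10846)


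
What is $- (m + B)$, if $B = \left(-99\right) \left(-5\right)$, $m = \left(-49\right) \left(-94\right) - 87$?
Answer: $-5014$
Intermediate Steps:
$m = 4519$ ($m = 4606 - 87 = 4519$)
$B = 495$
$- (m + B) = - (4519 + 495) = \left(-1\right) 5014 = -5014$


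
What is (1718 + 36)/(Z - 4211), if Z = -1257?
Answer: -877/2734 ≈ -0.32078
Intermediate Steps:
(1718 + 36)/(Z - 4211) = (1718 + 36)/(-1257 - 4211) = 1754/(-5468) = 1754*(-1/5468) = -877/2734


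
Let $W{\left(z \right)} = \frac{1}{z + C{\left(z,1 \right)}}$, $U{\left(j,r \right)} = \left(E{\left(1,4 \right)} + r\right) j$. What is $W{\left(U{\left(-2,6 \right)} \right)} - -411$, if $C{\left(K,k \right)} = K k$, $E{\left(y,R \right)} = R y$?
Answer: $\frac{16439}{40} \approx 410.98$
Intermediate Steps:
$U{\left(j,r \right)} = j \left(4 + r\right)$ ($U{\left(j,r \right)} = \left(4 \cdot 1 + r\right) j = \left(4 + r\right) j = j \left(4 + r\right)$)
$W{\left(z \right)} = \frac{1}{2 z}$ ($W{\left(z \right)} = \frac{1}{z + z 1} = \frac{1}{z + z} = \frac{1}{2 z}$)
$W{\left(U{\left(-2,6 \right)} \right)} - -411 = \frac{1}{2 \left(- 2 \left(4 + 6\right)\right)} - -411 = \frac{1}{2 \left(\left(-2\right) 10\right)} + 411 = \frac{1}{2 \left(-20\right)} + 411 = \frac{1}{2} \left(- \frac{1}{20}\right) + 411 = - \frac{1}{40} + 411 = \frac{16439}{40}$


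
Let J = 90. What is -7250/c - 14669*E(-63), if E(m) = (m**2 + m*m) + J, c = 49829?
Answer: -5867999180078/49829 ≈ -1.1776e+8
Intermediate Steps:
E(m) = 90 + 2*m**2 (E(m) = (m**2 + m*m) + 90 = (m**2 + m**2) + 90 = 2*m**2 + 90 = 90 + 2*m**2)
-7250/c - 14669*E(-63) = -7250/49829 - (1320210 + 29338*(-63)**2) = -7250*1/49829 - (1320210 + 29338*3969) = -7250/49829 - 14669/(1/((90 + 7938) + 0)) = -7250/49829 - 14669/(1/(8028 + 0)) = -7250/49829 - 14669/(1/8028) = -7250/49829 - 14669/1/8028 = -7250/49829 - 14669*8028 = -7250/49829 - 117762732 = -5867999180078/49829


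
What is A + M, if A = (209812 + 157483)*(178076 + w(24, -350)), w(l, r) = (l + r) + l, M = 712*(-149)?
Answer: 65295395242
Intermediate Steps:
M = -106088
w(l, r) = r + 2*l
A = 65295501330 (A = (209812 + 157483)*(178076 + (-350 + 2*24)) = 367295*(178076 + (-350 + 48)) = 367295*(178076 - 302) = 367295*177774 = 65295501330)
A + M = 65295501330 - 106088 = 65295395242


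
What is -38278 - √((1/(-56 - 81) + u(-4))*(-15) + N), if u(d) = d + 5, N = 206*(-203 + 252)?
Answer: -38278 - √189174806/137 ≈ -38378.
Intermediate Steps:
N = 10094 (N = 206*49 = 10094)
u(d) = 5 + d
-38278 - √((1/(-56 - 81) + u(-4))*(-15) + N) = -38278 - √((1/(-56 - 81) + (5 - 4))*(-15) + 10094) = -38278 - √((1/(-137) + 1)*(-15) + 10094) = -38278 - √((-1/137 + 1)*(-15) + 10094) = -38278 - √((136/137)*(-15) + 10094) = -38278 - √(-2040/137 + 10094) = -38278 - √(1380838/137) = -38278 - √189174806/137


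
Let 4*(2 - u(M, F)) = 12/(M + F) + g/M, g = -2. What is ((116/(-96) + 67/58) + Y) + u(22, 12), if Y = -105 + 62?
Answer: -5351677/130152 ≈ -41.119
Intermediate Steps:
Y = -43
u(M, F) = 2 + 1/(2*M) - 3/(F + M) (u(M, F) = 2 - (12/(M + F) - 2/M)/4 = 2 - (12/(F + M) - 2/M)/4 = 2 - (-2/M + 12/(F + M))/4 = 2 + (1/(2*M) - 3/(F + M)) = 2 + 1/(2*M) - 3/(F + M))
((116/(-96) + 67/58) + Y) + u(22, 12) = ((116/(-96) + 67/58) - 43) + (1/2)*(12 - 5*22 + 4*22**2 + 4*12*22)/(22*(12 + 22)) = ((116*(-1/96) + 67*(1/58)) - 43) + (1/2)*(1/22)*(12 - 110 + 4*484 + 1056)/34 = ((-29/24 + 67/58) - 43) + (1/2)*(1/22)*(1/34)*(12 - 110 + 1936 + 1056) = (-37/696 - 43) + (1/2)*(1/22)*(1/34)*2894 = -29965/696 + 1447/748 = -5351677/130152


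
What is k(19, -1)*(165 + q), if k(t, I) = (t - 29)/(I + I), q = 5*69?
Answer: 2550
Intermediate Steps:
q = 345
k(t, I) = (-29 + t)/(2*I) (k(t, I) = (-29 + t)/((2*I)) = (-29 + t)*(1/(2*I)) = (-29 + t)/(2*I))
k(19, -1)*(165 + q) = ((½)*(-29 + 19)/(-1))*(165 + 345) = ((½)*(-1)*(-10))*510 = 5*510 = 2550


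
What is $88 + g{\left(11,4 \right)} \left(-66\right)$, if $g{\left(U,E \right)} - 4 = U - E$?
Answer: $-638$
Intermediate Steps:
$g{\left(U,E \right)} = 4 + U - E$ ($g{\left(U,E \right)} = 4 - \left(E - U\right) = 4 + U - E$)
$88 + g{\left(11,4 \right)} \left(-66\right) = 88 + \left(4 + 11 - 4\right) \left(-66\right) = 88 + 11 \left(-66\right) = 88 - 726 = -638$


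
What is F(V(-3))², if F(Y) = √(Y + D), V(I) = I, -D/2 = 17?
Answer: -37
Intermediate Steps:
D = -34 (D = -2*17 = -34)
F(Y) = √(-34 + Y) (F(Y) = √(Y - 34) = √(-34 + Y))
F(V(-3))² = (√(-34 - 3))² = (√(-37))² = (I*√37)² = -37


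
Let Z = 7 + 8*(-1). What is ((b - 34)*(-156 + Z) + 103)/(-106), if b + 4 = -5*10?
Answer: -13919/106 ≈ -131.31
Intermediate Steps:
b = -54 (b = -4 - 5*10 = -4 - 50 = -54)
Z = -1 (Z = 7 - 8 = -1)
((b - 34)*(-156 + Z) + 103)/(-106) = ((-54 - 34)*(-156 - 1) + 103)/(-106) = -(-88*(-157) + 103)/106 = -(13816 + 103)/106 = -1/106*13919 = -13919/106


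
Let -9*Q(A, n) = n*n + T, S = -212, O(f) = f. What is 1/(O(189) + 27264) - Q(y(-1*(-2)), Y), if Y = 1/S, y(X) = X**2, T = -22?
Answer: -3016023995/1233847632 ≈ -2.4444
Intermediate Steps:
Y = -1/212 (Y = 1/(-212) = -1/212 ≈ -0.0047170)
Q(A, n) = 22/9 - n**2/9 (Q(A, n) = -(n*n - 22)/9 = -(n**2 - 22)/9 = -(-22 + n**2)/9 = 22/9 - n**2/9)
1/(O(189) + 27264) - Q(y(-1*(-2)), Y) = 1/(189 + 27264) - (22/9 - (-1/212)**2/9) = 1/27453 - (22/9 - 1/9*1/44944) = 1/27453 - (22/9 - 1/404496) = 1/27453 - 1*109863/44944 = 1/27453 - 109863/44944 = -3016023995/1233847632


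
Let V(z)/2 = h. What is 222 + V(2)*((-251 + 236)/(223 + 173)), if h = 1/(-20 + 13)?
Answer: 102569/462 ≈ 222.01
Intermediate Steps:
h = -1/7 (h = 1/(-7) = -1/7 ≈ -0.14286)
V(z) = -2/7 (V(z) = 2*(-1/7) = -2/7)
222 + V(2)*((-251 + 236)/(223 + 173)) = 222 - 2*(-251 + 236)/(7*(223 + 173)) = 222 - (-30)/(7*396) = 222 - 2/7*(-5/132) = 222 + 5/462 = 102569/462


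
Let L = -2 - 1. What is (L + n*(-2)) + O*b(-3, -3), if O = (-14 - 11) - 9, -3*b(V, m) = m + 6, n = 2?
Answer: 27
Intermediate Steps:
b(V, m) = -2 - m/3 (b(V, m) = -(m + 6)/3 = -(6 + m)/3 = -2 - m/3)
L = -3
O = -34 (O = -25 - 9 = -34)
(L + n*(-2)) + O*b(-3, -3) = (-3 + 2*(-2)) - 34*(-2 - ⅓*(-3)) = (-3 - 4) - 34*(-2 + 1) = -7 - 34*(-1) = -7 + 34 = 27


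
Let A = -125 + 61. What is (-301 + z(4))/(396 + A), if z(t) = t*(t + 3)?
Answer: -273/332 ≈ -0.82229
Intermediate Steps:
A = -64
z(t) = t*(3 + t)
(-301 + z(4))/(396 + A) = (-301 + 4*(3 + 4))/(396 - 64) = (-301 + 4*7)/332 = (-301 + 28)*(1/332) = -273*1/332 = -273/332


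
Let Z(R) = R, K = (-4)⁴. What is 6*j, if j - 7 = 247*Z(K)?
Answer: 379434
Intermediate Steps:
K = 256
j = 63239 (j = 7 + 247*256 = 7 + 63232 = 63239)
6*j = 6*63239 = 379434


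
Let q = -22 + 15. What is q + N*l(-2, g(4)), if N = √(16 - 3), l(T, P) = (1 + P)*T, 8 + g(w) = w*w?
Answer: -7 - 18*√13 ≈ -71.900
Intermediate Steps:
g(w) = -8 + w² (g(w) = -8 + w*w = -8 + w²)
l(T, P) = T*(1 + P)
q = -7
N = √13 ≈ 3.6056
q + N*l(-2, g(4)) = -7 + √13*(-2*(1 + (-8 + 4²))) = -7 + √13*(-2*(1 + (-8 + 16))) = -7 + √13*(-2*(1 + 8)) = -7 + √13*(-2*9) = -7 + √13*(-18) = -7 - 18*√13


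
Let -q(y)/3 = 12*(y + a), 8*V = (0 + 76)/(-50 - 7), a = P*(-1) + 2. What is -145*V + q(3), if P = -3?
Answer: -1583/6 ≈ -263.83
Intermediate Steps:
a = 5 (a = -3*(-1) + 2 = 3 + 2 = 5)
V = -⅙ (V = ((0 + 76)/(-50 - 7))/8 = (76/(-57))/8 = (76*(-1/57))/8 = (⅛)*(-4/3) = -⅙ ≈ -0.16667)
q(y) = -180 - 36*y (q(y) = -36*(y + 5) = -36*(5 + y) = -3*(60 + 12*y) = -180 - 36*y)
-145*V + q(3) = -145*(-⅙) + (-180 - 36*3) = 145/6 + (-180 - 108) = 145/6 - 288 = -1583/6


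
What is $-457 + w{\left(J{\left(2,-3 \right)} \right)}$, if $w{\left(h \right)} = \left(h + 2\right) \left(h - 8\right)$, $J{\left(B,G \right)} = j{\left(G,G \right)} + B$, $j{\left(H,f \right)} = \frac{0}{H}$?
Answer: $-481$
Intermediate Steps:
$j{\left(H,f \right)} = 0$
$J{\left(B,G \right)} = B$ ($J{\left(B,G \right)} = 0 + B = B$)
$w{\left(h \right)} = \left(-8 + h\right) \left(2 + h\right)$ ($w{\left(h \right)} = \left(2 + h\right) \left(-8 + h\right) = \left(-8 + h\right) \left(2 + h\right)$)
$-457 + w{\left(J{\left(2,-3 \right)} \right)} = -457 - \left(28 - 4\right) = -457 - 24 = -481$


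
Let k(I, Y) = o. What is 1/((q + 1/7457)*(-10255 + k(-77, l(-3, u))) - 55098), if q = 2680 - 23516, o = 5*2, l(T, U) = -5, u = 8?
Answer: 7457/1591396286709 ≈ 4.6858e-9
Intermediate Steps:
o = 10
k(I, Y) = 10
q = -20836
1/((q + 1/7457)*(-10255 + k(-77, l(-3, u))) - 55098) = 1/((-20836 + 1/7457)*(-10255 + 10) - 55098) = 1/((-20836 + 1/7457)*(-10245) - 55098) = 1/(-155374051/7457*(-10245) - 55098) = 1/(1591807152495/7457 - 55098) = 1/(1591396286709/7457) = 7457/1591396286709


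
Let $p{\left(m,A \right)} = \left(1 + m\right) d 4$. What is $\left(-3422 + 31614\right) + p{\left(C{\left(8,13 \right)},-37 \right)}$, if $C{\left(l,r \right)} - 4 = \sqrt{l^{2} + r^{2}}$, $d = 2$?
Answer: $28232 + 8 \sqrt{233} \approx 28354.0$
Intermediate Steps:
$C{\left(l,r \right)} = 4 + \sqrt{l^{2} + r^{2}}$
$p{\left(m,A \right)} = 8 + 8 m$ ($p{\left(m,A \right)} = \left(1 + m\right) 2 \cdot 4 = \left(1 + m\right) 8 = 8 + 8 m$)
$\left(-3422 + 31614\right) + p{\left(C{\left(8,13 \right)},-37 \right)} = \left(-3422 + 31614\right) + \left(8 + 8 \left(4 + \sqrt{8^{2} + 13^{2}}\right)\right) = 28192 + \left(8 + 8 \left(4 + \sqrt{64 + 169}\right)\right) = 28192 + \left(8 + 8 \left(4 + \sqrt{233}\right)\right) = 28192 + \left(8 + \left(32 + 8 \sqrt{233}\right)\right) = 28192 + \left(40 + 8 \sqrt{233}\right) = 28232 + 8 \sqrt{233}$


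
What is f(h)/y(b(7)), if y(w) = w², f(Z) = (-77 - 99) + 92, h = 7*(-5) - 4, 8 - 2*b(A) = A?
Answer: -336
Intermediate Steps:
b(A) = 4 - A/2
h = -39 (h = -35 - 4 = -39)
f(Z) = -84 (f(Z) = -176 + 92 = -84)
f(h)/y(b(7)) = -84/(4 - ½*7)² = -84/(4 - 7/2)² = -84/((½)²) = -84/¼ = -84*4 = -336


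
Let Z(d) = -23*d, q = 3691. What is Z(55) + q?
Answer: 2426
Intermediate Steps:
Z(55) + q = -23*55 + 3691 = -1265 + 3691 = 2426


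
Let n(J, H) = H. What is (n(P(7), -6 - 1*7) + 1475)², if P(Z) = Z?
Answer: 2137444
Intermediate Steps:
(n(P(7), -6 - 1*7) + 1475)² = ((-6 - 1*7) + 1475)² = ((-6 - 7) + 1475)² = (-13 + 1475)² = 1462² = 2137444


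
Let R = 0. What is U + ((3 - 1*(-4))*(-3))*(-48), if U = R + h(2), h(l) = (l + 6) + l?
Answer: 1018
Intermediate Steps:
h(l) = 6 + 2*l (h(l) = (6 + l) + l = 6 + 2*l)
U = 10 (U = 0 + (6 + 2*2) = 0 + (6 + 4) = 0 + 10 = 10)
U + ((3 - 1*(-4))*(-3))*(-48) = 10 + ((3 - 1*(-4))*(-3))*(-48) = 10 + ((3 + 4)*(-3))*(-48) = 10 + (7*(-3))*(-48) = 10 - 21*(-48) = 10 + 1008 = 1018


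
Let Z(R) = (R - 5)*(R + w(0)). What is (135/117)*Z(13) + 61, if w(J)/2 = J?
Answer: 181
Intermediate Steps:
w(J) = 2*J
Z(R) = R*(-5 + R) (Z(R) = (R - 5)*(R + 2*0) = (-5 + R)*(R + 0) = (-5 + R)*R = R*(-5 + R))
(135/117)*Z(13) + 61 = (135/117)*(13*(-5 + 13)) + 61 = (135*(1/117))*(13*8) + 61 = (15/13)*104 + 61 = 120 + 61 = 181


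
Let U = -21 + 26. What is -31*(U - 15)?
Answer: 310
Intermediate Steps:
U = 5
-31*(U - 15) = -31*(5 - 15) = -31*(-10) = 310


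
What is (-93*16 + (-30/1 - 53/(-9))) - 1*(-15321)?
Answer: 124280/9 ≈ 13809.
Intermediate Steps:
(-93*16 + (-30/1 - 53/(-9))) - 1*(-15321) = (-1488 + (-30*1 - 53*(-⅑))) + 15321 = (-1488 + (-30 + 53/9)) + 15321 = (-1488 - 217/9) + 15321 = -13609/9 + 15321 = 124280/9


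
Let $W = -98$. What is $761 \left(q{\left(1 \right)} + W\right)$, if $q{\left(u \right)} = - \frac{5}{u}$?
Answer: $-78383$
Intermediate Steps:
$761 \left(q{\left(1 \right)} + W\right) = 761 \left(- \frac{5}{1} - 98\right) = 761 \left(\left(-5\right) 1 - 98\right) = 761 \left(-5 - 98\right) = 761 \left(-103\right) = -78383$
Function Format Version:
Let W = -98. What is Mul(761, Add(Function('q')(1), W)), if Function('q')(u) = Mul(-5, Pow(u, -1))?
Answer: -78383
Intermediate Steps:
Mul(761, Add(Function('q')(1), W)) = Mul(761, Add(Mul(-5, Pow(1, -1)), -98)) = Mul(761, Add(Mul(-5, 1), -98)) = Mul(761, Add(-5, -98)) = Mul(761, -103) = -78383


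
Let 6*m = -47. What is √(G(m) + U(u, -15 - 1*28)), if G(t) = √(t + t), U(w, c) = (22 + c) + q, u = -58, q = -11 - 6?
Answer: √(-342 + 3*I*√141)/3 ≈ 0.32061 + 6.1727*I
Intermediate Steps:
q = -17
m = -47/6 (m = (⅙)*(-47) = -47/6 ≈ -7.8333)
U(w, c) = 5 + c (U(w, c) = (22 + c) - 17 = 5 + c)
G(t) = √2*√t (G(t) = √(2*t) = √2*√t)
√(G(m) + U(u, -15 - 1*28)) = √(√2*√(-47/6) + (5 + (-15 - 1*28))) = √(√2*(I*√282/6) + (5 + (-15 - 28))) = √(I*√141/3 + (5 - 43)) = √(I*√141/3 - 38) = √(-38 + I*√141/3)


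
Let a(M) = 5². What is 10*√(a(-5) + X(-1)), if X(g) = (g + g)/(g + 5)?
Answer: 35*√2 ≈ 49.497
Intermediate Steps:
a(M) = 25
X(g) = 2*g/(5 + g) (X(g) = (2*g)/(5 + g) = 2*g/(5 + g))
10*√(a(-5) + X(-1)) = 10*√(25 + 2*(-1)/(5 - 1)) = 10*√(25 + 2*(-1)/4) = 10*√(25 + 2*(-1)*(¼)) = 10*√(25 - ½) = 10*√(49/2) = 10*(7*√2/2) = 35*√2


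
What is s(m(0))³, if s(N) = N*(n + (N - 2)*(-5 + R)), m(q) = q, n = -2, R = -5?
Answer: 0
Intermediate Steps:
s(N) = N*(18 - 10*N) (s(N) = N*(-2 + (N - 2)*(-5 - 5)) = N*(-2 + (-2 + N)*(-10)) = N*(-2 + (20 - 10*N)) = N*(18 - 10*N))
s(m(0))³ = (2*0*(9 - 5*0))³ = (2*0*(9 + 0))³ = (2*0*9)³ = 0³ = 0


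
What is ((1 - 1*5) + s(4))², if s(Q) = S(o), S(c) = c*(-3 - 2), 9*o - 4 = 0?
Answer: 3136/81 ≈ 38.716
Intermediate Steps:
o = 4/9 (o = 4/9 + (⅑)*0 = 4/9 + 0 = 4/9 ≈ 0.44444)
S(c) = -5*c (S(c) = c*(-5) = -5*c)
s(Q) = -20/9 (s(Q) = -5*4/9 = -20/9)
((1 - 1*5) + s(4))² = ((1 - 1*5) - 20/9)² = ((1 - 5) - 20/9)² = (-4 - 20/9)² = (-56/9)² = 3136/81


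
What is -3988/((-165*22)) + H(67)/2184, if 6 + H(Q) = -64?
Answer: 100663/94380 ≈ 1.0666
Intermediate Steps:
H(Q) = -70 (H(Q) = -6 - 64 = -70)
-3988/((-165*22)) + H(67)/2184 = -3988/((-165*22)) - 70/2184 = -3988/(-3630) - 70*1/2184 = -3988*(-1/3630) - 5/156 = 1994/1815 - 5/156 = 100663/94380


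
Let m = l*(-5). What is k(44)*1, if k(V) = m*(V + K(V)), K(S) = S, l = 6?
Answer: -2640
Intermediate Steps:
m = -30 (m = 6*(-5) = -30)
k(V) = -60*V (k(V) = -30*(V + V) = -60*V)
k(44)*1 = -60*44*1 = -2640*1 = -2640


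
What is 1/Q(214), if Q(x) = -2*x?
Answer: -1/428 ≈ -0.0023364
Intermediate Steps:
1/Q(214) = 1/(-2*214) = 1/(-428) = -1/428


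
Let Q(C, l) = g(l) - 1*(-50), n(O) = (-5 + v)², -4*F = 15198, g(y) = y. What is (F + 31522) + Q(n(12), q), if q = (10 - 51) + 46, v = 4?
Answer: 55555/2 ≈ 27778.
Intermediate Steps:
F = -7599/2 (F = -¼*15198 = -7599/2 ≈ -3799.5)
q = 5 (q = -41 + 46 = 5)
n(O) = 1 (n(O) = (-5 + 4)² = (-1)² = 1)
Q(C, l) = 50 + l (Q(C, l) = l - 1*(-50) = l + 50 = 50 + l)
(F + 31522) + Q(n(12), q) = (-7599/2 + 31522) + (50 + 5) = 55445/2 + 55 = 55555/2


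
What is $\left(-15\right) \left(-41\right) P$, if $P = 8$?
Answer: $4920$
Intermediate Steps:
$\left(-15\right) \left(-41\right) P = \left(-15\right) \left(-41\right) 8 = 615 \cdot 8 = 4920$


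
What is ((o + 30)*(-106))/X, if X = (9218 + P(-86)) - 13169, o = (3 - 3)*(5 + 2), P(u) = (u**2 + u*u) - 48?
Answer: -3180/10793 ≈ -0.29464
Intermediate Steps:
P(u) = -48 + 2*u**2 (P(u) = (u**2 + u**2) - 48 = 2*u**2 - 48 = -48 + 2*u**2)
o = 0 (o = 0*7 = 0)
X = 10793 (X = (9218 + (-48 + 2*(-86)**2)) - 13169 = (9218 + (-48 + 2*7396)) - 13169 = (9218 + (-48 + 14792)) - 13169 = (9218 + 14744) - 13169 = 23962 - 13169 = 10793)
((o + 30)*(-106))/X = ((0 + 30)*(-106))/10793 = (30*(-106))*(1/10793) = -3180*1/10793 = -3180/10793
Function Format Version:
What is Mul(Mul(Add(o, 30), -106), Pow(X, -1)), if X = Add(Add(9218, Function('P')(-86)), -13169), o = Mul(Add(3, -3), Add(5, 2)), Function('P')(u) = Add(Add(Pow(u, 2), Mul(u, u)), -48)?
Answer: Rational(-3180, 10793) ≈ -0.29464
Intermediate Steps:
Function('P')(u) = Add(-48, Mul(2, Pow(u, 2))) (Function('P')(u) = Add(Add(Pow(u, 2), Pow(u, 2)), -48) = Add(Mul(2, Pow(u, 2)), -48) = Add(-48, Mul(2, Pow(u, 2))))
o = 0 (o = Mul(0, 7) = 0)
X = 10793 (X = Add(Add(9218, Add(-48, Mul(2, Pow(-86, 2)))), -13169) = Add(Add(9218, Add(-48, Mul(2, 7396))), -13169) = Add(Add(9218, Add(-48, 14792)), -13169) = Add(Add(9218, 14744), -13169) = Add(23962, -13169) = 10793)
Mul(Mul(Add(o, 30), -106), Pow(X, -1)) = Mul(Mul(Add(0, 30), -106), Pow(10793, -1)) = Mul(Mul(30, -106), Rational(1, 10793)) = Mul(-3180, Rational(1, 10793)) = Rational(-3180, 10793)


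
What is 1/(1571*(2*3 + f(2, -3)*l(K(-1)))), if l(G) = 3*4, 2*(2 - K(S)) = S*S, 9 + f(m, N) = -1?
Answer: -1/179094 ≈ -5.5837e-6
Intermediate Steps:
f(m, N) = -10 (f(m, N) = -9 - 1 = -10)
K(S) = 2 - S²/2 (K(S) = 2 - S*S/2 = 2 - S²/2)
l(G) = 12
1/(1571*(2*3 + f(2, -3)*l(K(-1)))) = 1/(1571*(2*3 - 10*12)) = 1/(1571*(6 - 120)) = 1/(1571*(-114)) = 1/(-179094) = -1/179094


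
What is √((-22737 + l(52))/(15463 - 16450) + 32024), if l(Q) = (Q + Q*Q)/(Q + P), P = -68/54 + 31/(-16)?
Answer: √1541855636306870227/6936307 ≈ 179.02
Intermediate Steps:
P = -1381/432 (P = -68*1/54 + 31*(-1/16) = -34/27 - 31/16 = -1381/432 ≈ -3.1968)
l(Q) = (Q + Q²)/(-1381/432 + Q) (l(Q) = (Q + Q*Q)/(Q - 1381/432) = (Q + Q²)/(-1381/432 + Q))
√((-22737 + l(52))/(15463 - 16450) + 32024) = √((-22737 + 432*52*(1 + 52)/(-1381 + 432*52))/(15463 - 16450) + 32024) = √((-22737 + 432*52*53/(-1381 + 22464))/(-987) + 32024) = √((-22737 + 432*52*53/21083)*(-1/987) + 32024) = √((-22737 + 432*52*(1/21083)*53)*(-1/987) + 32024) = √((-22737 + 1190592/21083)*(-1/987) + 32024) = √(-478173579/21083*(-1/987) + 32024) = √(159391193/6936307 + 32024) = √(222287686561/6936307) = √1541855636306870227/6936307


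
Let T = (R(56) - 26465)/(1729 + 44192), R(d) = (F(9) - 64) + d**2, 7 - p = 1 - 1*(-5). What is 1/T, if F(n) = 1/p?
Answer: -45921/23392 ≈ -1.9631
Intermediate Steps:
p = 1 (p = 7 - (1 - 1*(-5)) = 7 - (1 + 5) = 7 - 1*6 = 7 - 6 = 1)
F(n) = 1 (F(n) = 1/1 = 1)
R(d) = -63 + d**2 (R(d) = (1 - 64) + d**2 = -63 + d**2)
T = -23392/45921 (T = ((-63 + 56**2) - 26465)/(1729 + 44192) = ((-63 + 3136) - 26465)/45921 = (3073 - 26465)*(1/45921) = -23392*1/45921 = -23392/45921 ≈ -0.50940)
1/T = 1/(-23392/45921) = -45921/23392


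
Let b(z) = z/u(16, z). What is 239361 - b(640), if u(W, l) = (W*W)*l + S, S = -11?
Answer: 39214272629/163829 ≈ 2.3936e+5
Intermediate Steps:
u(W, l) = -11 + l*W² (u(W, l) = (W*W)*l - 11 = W²*l - 11 = l*W² - 11 = -11 + l*W²)
b(z) = z/(-11 + 256*z) (b(z) = z/(-11 + z*16²) = z/(-11 + z*256) = z/(-11 + 256*z))
239361 - b(640) = 239361 - 640/(-11 + 256*640) = 239361 - 640/(-11 + 163840) = 239361 - 640/163829 = 39214272629/163829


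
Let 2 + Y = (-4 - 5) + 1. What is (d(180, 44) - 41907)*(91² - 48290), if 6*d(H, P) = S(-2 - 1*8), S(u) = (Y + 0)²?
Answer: 5027971039/3 ≈ 1.6760e+9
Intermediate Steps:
Y = -10 (Y = -2 + ((-4 - 5) + 1) = -2 + (-9 + 1) = -2 - 8 = -10)
S(u) = 100 (S(u) = (-10 + 0)² = (-10)² = 100)
d(H, P) = 50/3 (d(H, P) = (⅙)*100 = 50/3)
(d(180, 44) - 41907)*(91² - 48290) = (50/3 - 41907)*(91² - 48290) = -125671*(8281 - 48290)/3 = -125671/3*(-40009) = 5027971039/3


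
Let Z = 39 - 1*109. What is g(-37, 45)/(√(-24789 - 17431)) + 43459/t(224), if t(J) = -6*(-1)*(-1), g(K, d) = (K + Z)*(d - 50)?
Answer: -43459/6 - 107*I*√10555/4222 ≈ -7243.2 - 2.6037*I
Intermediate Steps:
Z = -70 (Z = 39 - 109 = -70)
g(K, d) = (-70 + K)*(-50 + d) (g(K, d) = (K - 70)*(d - 50) = (-70 + K)*(-50 + d))
t(J) = -6 (t(J) = 6*(-1) = -6)
g(-37, 45)/(√(-24789 - 17431)) + 43459/t(224) = (3500 - 70*45 - 50*(-37) - 37*45)/(√(-24789 - 17431)) + 43459/(-6) = (3500 - 3150 + 1850 - 1665)/(√(-42220)) + 43459*(-⅙) = 535/((2*I*√10555)) - 43459/6 = 535*(-I*√10555/21110) - 43459/6 = -107*I*√10555/4222 - 43459/6 = -43459/6 - 107*I*√10555/4222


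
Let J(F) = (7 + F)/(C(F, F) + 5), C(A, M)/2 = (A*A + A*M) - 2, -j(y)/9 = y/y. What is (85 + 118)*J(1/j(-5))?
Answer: 113274/85 ≈ 1332.6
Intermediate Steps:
j(y) = -9 (j(y) = -9*y/y = -9*1 = -9)
C(A, M) = -4 + 2*A² + 2*A*M (C(A, M) = 2*((A*A + A*M) - 2) = 2*((A² + A*M) - 2) = 2*(-2 + A² + A*M) = -4 + 2*A² + 2*A*M)
J(F) = (7 + F)/(1 + 4*F²) (J(F) = (7 + F)/((-4 + 2*F² + 2*F*F) + 5) = (7 + F)/((-4 + 2*F² + 2*F²) + 5) = (7 + F)/((-4 + 4*F²) + 5) = (7 + F)/(1 + 4*F²))
(85 + 118)*J(1/j(-5)) = (85 + 118)*((7 + 1/(-9))/(1 + 4*(1/(-9))²)) = 203*((7 - ⅑)/(1 + 4*(-⅑)²)) = 203*((62/9)/(1 + 4*(1/81))) = 203*((62/9)/(1 + 4/81)) = 203*((62/9)/(85/81)) = 203*((81/85)*(62/9)) = 203*(558/85) = 113274/85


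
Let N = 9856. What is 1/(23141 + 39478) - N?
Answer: -617172863/62619 ≈ -9856.0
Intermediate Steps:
1/(23141 + 39478) - N = 1/(23141 + 39478) - 1*9856 = 1/62619 - 9856 = -617172863/62619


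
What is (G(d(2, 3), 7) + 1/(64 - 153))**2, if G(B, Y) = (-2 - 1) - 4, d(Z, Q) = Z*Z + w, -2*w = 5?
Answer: 389376/7921 ≈ 49.157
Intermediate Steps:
w = -5/2 (w = -1/2*5 = -5/2 ≈ -2.5000)
d(Z, Q) = -5/2 + Z**2 (d(Z, Q) = Z*Z - 5/2 = Z**2 - 5/2 = -5/2 + Z**2)
G(B, Y) = -7 (G(B, Y) = -3 - 4 = -7)
(G(d(2, 3), 7) + 1/(64 - 153))**2 = (-7 + 1/(64 - 153))**2 = (-7 + 1/(-89))**2 = (-7 - 1/89)**2 = (-624/89)**2 = 389376/7921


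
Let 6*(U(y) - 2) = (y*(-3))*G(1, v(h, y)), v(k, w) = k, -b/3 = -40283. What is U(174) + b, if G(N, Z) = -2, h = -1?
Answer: 121025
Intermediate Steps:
b = 120849 (b = -3*(-40283) = 120849)
U(y) = 2 + y (U(y) = 2 + ((y*(-3))*(-2))/6 = 2 + (-3*y*(-2))/6 = 2 + (6*y)/6 = 2 + y)
U(174) + b = (2 + 174) + 120849 = 176 + 120849 = 121025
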